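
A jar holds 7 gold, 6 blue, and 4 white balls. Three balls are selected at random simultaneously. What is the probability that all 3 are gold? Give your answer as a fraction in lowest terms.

Unordered draws without replacement: count favorable combinations over C(17,3).
Favorable = C(7,3) · C(6,0) · C(4,0) = 35; total = C(17,3) = 680.
P = 35/680 = 7/136 ≈ 0.0515.

7/136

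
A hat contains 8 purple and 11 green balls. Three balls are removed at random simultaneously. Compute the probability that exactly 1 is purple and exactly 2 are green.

440/969

Unordered draws without replacement: count favorable combinations over C(19,3).
Favorable = C(8,1) · C(11,2) = 440; total = C(19,3) = 969.
P = 440/969 = 440/969 ≈ 0.4541.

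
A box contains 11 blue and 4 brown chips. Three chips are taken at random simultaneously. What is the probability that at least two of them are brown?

2/13

Sum the hypergeometric tail for j = 2,…,3 brown chips.
Favorable = C(4,2)·C(11,1) + C(4,3)·C(11,0) = 70; total = C(15,3) = 455.
P = 70/455 = 2/13 ≈ 0.1538.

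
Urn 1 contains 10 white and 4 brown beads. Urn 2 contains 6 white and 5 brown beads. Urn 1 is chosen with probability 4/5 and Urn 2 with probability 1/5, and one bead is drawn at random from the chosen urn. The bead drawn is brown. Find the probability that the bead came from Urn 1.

P(brown | Urn 1) = 2/7; P(brown | Urn 2) = 5/11.
P(brown) = 4/5·2/7 + 1/5·5/11 = 123/385.
By Bayes' rule, P(Urn 1 | brown) = 8/35 / 123/385 = 88/123 ≈ 0.7154.

88/123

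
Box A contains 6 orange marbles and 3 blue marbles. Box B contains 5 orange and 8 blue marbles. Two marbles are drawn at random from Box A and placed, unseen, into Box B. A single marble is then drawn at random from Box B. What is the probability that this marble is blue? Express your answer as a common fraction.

26/45

Condition on how many of the transferred marbles are blue (from Box A: 3 blue of 9; then Box B has 15 total).
  0 blue: C(3,0)C(6,2)/C(9,2) = 5/12; then P = 8/15
  1 blue: C(3,1)C(6,1)/C(9,2) = 1/2; then P = 9/15
  2 blue: C(3,2)C(6,0)/C(9,2) = 1/12; then P = 10/15
P(blue from Box B) = 26/45 ≈ 0.5778.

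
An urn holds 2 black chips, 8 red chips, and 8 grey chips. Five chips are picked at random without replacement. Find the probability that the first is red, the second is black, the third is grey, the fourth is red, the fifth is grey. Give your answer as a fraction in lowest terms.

14/2295

Multiply the conditional probability of each draw in order, without replacement, so each draw removes one from its color and from the total.
P = (8/18) · (2/17) · (8/16) · (7/15) · (7/14) = 14/2295 ≈ 0.0061.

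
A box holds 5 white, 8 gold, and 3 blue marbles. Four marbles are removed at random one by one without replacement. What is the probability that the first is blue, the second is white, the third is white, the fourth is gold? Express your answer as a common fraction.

Multiply the conditional probability of each draw in order, without replacement, so each draw removes one from its color and from the total.
P = (3/16) · (5/15) · (4/14) · (8/13) = 1/91 ≈ 0.0110.

1/91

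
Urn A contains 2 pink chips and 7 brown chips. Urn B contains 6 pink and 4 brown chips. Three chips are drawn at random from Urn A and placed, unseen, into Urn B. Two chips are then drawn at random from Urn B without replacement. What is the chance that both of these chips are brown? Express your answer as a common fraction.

Condition on how many of the transferred chips are brown (from Urn A: 7 brown of 9; then Urn B has 13 total).
  1 brown: C(7,1)C(2,2)/C(9,3) = 1/12; then P = C(5,2)/C(13,2) = 5/39
  2 brown: C(7,2)C(2,1)/C(9,3) = 1/2; then P = C(6,2)/C(13,2) = 5/26
  3 brown: C(7,3)C(2,0)/C(9,3) = 5/12; then P = C(7,2)/C(13,2) = 7/26
P(both brown) = 205/936 ≈ 0.2190.

205/936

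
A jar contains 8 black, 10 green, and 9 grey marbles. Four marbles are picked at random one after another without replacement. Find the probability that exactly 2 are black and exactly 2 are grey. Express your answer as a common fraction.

Unordered draws without replacement: count favorable combinations over C(27,4).
Favorable = C(8,2) · C(10,0) · C(9,2) = 1008; total = C(27,4) = 17550.
P = 1008/17550 = 56/975 ≈ 0.0574.

56/975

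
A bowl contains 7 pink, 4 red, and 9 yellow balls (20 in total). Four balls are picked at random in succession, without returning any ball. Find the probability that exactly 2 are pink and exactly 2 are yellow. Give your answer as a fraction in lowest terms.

252/1615

Unordered draws without replacement: count favorable combinations over C(20,4).
Favorable = C(7,2) · C(4,0) · C(9,2) = 756; total = C(20,4) = 4845.
P = 756/4845 = 252/1615 ≈ 0.1560.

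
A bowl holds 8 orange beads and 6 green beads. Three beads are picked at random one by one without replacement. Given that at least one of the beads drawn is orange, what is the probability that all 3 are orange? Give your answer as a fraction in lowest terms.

7/43

P(all 3 orange) = C(8,3)/C(14,3) = 2/13; P(at least one orange) = 1 − C(6,3)/C(14,3) = 86/91.
Since 'all 3 orange' ⊆ 'at least one orange', P(all 3 | at least one) = 2/13 / 86/91 = 7/43 ≈ 0.1628.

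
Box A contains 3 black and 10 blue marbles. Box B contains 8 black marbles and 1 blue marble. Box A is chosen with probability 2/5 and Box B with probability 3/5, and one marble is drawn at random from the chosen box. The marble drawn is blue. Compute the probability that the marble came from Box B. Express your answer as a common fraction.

P(blue | Box A) = 10/13; P(blue | Box B) = 1/9.
P(blue) = 2/5·10/13 + 3/5·1/9 = 73/195.
By Bayes' rule, P(Box B | blue) = 1/15 / 73/195 = 13/73 ≈ 0.1781.

13/73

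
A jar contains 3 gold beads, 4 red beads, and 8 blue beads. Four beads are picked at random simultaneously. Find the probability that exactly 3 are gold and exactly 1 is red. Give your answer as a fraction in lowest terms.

Unordered draws without replacement: count favorable combinations over C(15,4).
Favorable = C(3,3) · C(4,1) · C(8,0) = 4; total = C(15,4) = 1365.
P = 4/1365 = 4/1365 ≈ 0.0029.

4/1365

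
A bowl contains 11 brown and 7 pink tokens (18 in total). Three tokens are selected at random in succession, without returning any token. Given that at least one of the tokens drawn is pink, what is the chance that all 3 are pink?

5/93

P(all 3 pink) = C(7,3)/C(18,3) = 35/816; P(at least one pink) = 1 − C(11,3)/C(18,3) = 217/272.
Since 'all 3 pink' ⊆ 'at least one pink', P(all 3 | at least one) = 35/816 / 217/272 = 5/93 ≈ 0.0538.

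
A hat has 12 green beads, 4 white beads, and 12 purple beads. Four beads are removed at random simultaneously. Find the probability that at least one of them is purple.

Use the complement: P(at least one purple) = 1 − P(no purple).
P(none) = C(16,4)/C(28,4) = 1820/20475.
So P = 1 − 1820/20475 = 41/45 ≈ 0.9111.

41/45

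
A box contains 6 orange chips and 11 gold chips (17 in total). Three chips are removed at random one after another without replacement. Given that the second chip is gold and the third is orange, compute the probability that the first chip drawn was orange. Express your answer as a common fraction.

P(first=orange and the second chip is gold and the third is orange) = (6/17)·(11/16)·(5/15) = 11/136.
P(E) = Σ over first color = 11/136 + 11/68 = 33/136.
By Bayes, P(first=orange | E) = 11/136 / 33/136 = 1/3 ≈ 0.3333.

1/3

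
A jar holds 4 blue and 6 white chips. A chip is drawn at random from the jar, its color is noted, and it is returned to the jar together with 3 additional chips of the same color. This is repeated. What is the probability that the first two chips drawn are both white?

After a white draw the jar holds 9 white out of 13.
P = (6/10)·(9/13) = 27/65 ≈ 0.4154.

27/65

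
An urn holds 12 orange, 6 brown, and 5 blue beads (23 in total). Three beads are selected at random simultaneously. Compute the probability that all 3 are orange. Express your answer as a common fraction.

Unordered draws without replacement: count favorable combinations over C(23,3).
Favorable = C(12,3) · C(6,0) · C(5,0) = 220; total = C(23,3) = 1771.
P = 220/1771 = 20/161 ≈ 0.1242.

20/161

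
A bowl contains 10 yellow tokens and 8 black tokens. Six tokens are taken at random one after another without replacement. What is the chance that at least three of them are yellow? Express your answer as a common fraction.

Sum the hypergeometric tail for j = 3,…,6 yellow tokens.
Favorable = C(10,3)·C(8,3) + C(10,4)·C(8,2) + C(10,5)·C(8,1) + C(10,6)·C(8,0) = 14826; total = C(18,6) = 18564.
P = 14826/18564 = 353/442 ≈ 0.7986.

353/442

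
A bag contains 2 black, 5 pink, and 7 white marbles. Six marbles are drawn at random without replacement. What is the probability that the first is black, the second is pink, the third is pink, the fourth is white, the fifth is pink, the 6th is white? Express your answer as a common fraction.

Multiply the conditional probability of each draw in order, without replacement, so each draw removes one from its color and from the total.
P = (2/14) · (5/13) · (4/12) · (7/11) · (3/10) · (6/9) = 1/429 ≈ 0.0023.

1/429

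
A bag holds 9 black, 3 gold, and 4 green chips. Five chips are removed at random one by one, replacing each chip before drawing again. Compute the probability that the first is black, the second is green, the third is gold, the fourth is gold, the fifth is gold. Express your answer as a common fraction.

Multiply the conditional probability of each draw in order, with replacement (the composition resets each draw).
P = (9/16) · (4/16) · (3/16) · (3/16) · (3/16) = 243/262144 ≈ 0.0009.

243/262144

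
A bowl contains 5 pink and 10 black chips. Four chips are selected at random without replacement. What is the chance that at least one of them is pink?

Use the complement: P(at least one pink) = 1 − P(no pink).
P(none) = C(10,4)/C(15,4) = 210/1365.
So P = 1 − 210/1365 = 11/13 ≈ 0.8462.

11/13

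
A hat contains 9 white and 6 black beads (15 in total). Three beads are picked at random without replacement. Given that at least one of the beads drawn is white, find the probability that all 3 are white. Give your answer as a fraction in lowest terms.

P(all 3 white) = C(9,3)/C(15,3) = 12/65; P(at least one white) = 1 − C(6,3)/C(15,3) = 87/91.
Since 'all 3 white' ⊆ 'at least one white', P(all 3 | at least one) = 12/65 / 87/91 = 28/145 ≈ 0.1931.

28/145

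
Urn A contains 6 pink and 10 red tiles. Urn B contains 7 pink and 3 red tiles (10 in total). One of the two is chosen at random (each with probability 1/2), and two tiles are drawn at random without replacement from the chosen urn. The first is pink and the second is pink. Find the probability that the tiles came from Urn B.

P(E | Urn A) = 1/8; P(E | Urn B) = 7/15.
P(E) = 1/2·1/8 + 1/2·7/15 = 71/240.
By Bayes' rule, P(Urn B | E) = 7/30 / 71/240 = 56/71 ≈ 0.7887.

56/71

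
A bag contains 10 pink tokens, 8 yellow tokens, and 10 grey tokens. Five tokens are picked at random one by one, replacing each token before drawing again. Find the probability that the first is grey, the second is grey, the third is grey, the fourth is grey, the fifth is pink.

3125/537824

Multiply the conditional probability of each draw in order, with replacement (the composition resets each draw).
P = (10/28) · (10/28) · (10/28) · (10/28) · (10/28) = 3125/537824 ≈ 0.0058.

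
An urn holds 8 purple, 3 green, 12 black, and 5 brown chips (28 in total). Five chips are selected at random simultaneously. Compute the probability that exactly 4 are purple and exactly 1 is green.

1/468

Unordered draws without replacement: count favorable combinations over C(28,5).
Favorable = C(8,4) · C(3,1) · C(12,0) · C(5,0) = 210; total = C(28,5) = 98280.
P = 210/98280 = 1/468 ≈ 0.0021.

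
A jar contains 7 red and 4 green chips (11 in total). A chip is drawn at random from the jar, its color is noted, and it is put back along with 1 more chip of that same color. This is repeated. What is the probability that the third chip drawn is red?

7/11

Sum over the four possibilities for the first two draws (red/not-red each), tracking how the red count and total change by +1 per draw.
P(third is red) = 7/11 ≈ 0.6364. (In a Pólya urn every draw has the same marginal probability 7/11.)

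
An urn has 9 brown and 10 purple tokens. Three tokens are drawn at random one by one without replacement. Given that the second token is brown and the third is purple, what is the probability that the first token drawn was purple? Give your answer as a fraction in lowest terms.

P(first=purple and the second token is brown and the third is purple) = (10/19)·(9/18)·(9/17) = 45/323.
P(E) = Σ over first color = 40/323 + 45/323 = 5/19.
By Bayes, P(first=purple | E) = 45/323 / 5/19 = 9/17 ≈ 0.5294.

9/17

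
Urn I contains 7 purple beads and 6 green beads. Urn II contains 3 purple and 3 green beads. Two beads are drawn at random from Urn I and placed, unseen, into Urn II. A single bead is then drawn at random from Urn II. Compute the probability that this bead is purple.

53/104

Condition on how many of the transferred beads are purple (from Urn I: 7 purple of 13; then Urn II has 8 total).
  0 purple: C(7,0)C(6,2)/C(13,2) = 5/26; then P = 3/8
  1 purple: C(7,1)C(6,1)/C(13,2) = 7/13; then P = 4/8
  2 purple: C(7,2)C(6,0)/C(13,2) = 7/26; then P = 5/8
P(purple from Urn II) = 53/104 ≈ 0.5096.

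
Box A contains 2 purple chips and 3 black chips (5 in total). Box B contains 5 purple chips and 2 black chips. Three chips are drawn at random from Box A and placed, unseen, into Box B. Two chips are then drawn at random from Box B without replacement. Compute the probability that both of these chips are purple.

Condition on how many of the transferred chips are purple (from Box A: 2 purple of 5; then Box B has 10 total).
  0 purple: C(2,0)C(3,3)/C(5,3) = 1/10; then P = C(5,2)/C(10,2) = 2/9
  1 purple: C(2,1)C(3,2)/C(5,3) = 3/5; then P = C(6,2)/C(10,2) = 1/3
  2 purple: C(2,2)C(3,1)/C(5,3) = 3/10; then P = C(7,2)/C(10,2) = 7/15
P(both purple) = 163/450 ≈ 0.3622.

163/450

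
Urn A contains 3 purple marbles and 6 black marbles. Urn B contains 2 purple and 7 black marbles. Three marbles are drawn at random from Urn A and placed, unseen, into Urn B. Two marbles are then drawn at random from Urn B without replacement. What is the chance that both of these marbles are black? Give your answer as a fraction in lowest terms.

145/264

Condition on how many of the transferred marbles are black (from Urn A: 6 black of 9; then Urn B has 12 total).
  0 black: C(6,0)C(3,3)/C(9,3) = 1/84; then P = C(7,2)/C(12,2) = 7/22
  1 black: C(6,1)C(3,2)/C(9,3) = 3/14; then P = C(8,2)/C(12,2) = 14/33
  2 black: C(6,2)C(3,1)/C(9,3) = 15/28; then P = C(9,2)/C(12,2) = 6/11
  3 black: C(6,3)C(3,0)/C(9,3) = 5/21; then P = C(10,2)/C(12,2) = 15/22
P(both black) = 145/264 ≈ 0.5492.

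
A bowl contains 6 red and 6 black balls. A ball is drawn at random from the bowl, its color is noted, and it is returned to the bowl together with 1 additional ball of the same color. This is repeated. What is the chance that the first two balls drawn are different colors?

Either black then red, or red then black; after the first draw the total is 13.
P = (6/12)·(6/13) + (6/12)·(6/13) = 6/13 ≈ 0.4615.

6/13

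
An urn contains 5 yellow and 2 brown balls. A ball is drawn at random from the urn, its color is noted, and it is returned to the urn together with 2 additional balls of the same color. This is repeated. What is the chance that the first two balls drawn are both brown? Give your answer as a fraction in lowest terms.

After a brown draw the urn holds 4 brown out of 9.
P = (2/7)·(4/9) = 8/63 ≈ 0.1270.

8/63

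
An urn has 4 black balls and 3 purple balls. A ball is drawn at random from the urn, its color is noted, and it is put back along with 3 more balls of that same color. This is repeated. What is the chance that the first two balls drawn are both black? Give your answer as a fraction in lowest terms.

After a black draw the urn holds 7 black out of 10.
P = (4/7)·(7/10) = 2/5 ≈ 0.4000.

2/5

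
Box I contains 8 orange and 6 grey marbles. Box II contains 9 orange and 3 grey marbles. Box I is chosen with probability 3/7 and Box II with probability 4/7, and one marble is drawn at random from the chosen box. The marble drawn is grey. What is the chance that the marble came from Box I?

9/16

P(grey | Box I) = 3/7; P(grey | Box II) = 1/4.
P(grey) = 3/7·3/7 + 4/7·1/4 = 16/49.
By Bayes' rule, P(Box I | grey) = 9/49 / 16/49 = 9/16 ≈ 0.5625.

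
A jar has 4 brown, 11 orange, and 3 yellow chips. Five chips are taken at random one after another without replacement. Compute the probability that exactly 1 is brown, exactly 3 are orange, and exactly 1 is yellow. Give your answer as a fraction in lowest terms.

55/238

Unordered draws without replacement: count favorable combinations over C(18,5).
Favorable = C(4,1) · C(11,3) · C(3,1) = 1980; total = C(18,5) = 8568.
P = 1980/8568 = 55/238 ≈ 0.2311.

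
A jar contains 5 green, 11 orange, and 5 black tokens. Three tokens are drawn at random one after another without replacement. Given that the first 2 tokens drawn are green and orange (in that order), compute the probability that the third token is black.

After removing 1 green, 1 orange, the jar has 5 black out of 19 remaining.
P(third is black | given) = 5/19 ≈ 0.2632.

5/19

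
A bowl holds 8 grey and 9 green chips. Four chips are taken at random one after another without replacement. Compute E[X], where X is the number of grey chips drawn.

32/17

By linearity of expectation, E[X] = Σ P(draw i is grey); by symmetry each draw (even without replacement) has P(grey) = 8/17.
E[X] = 4 · 8/17 = 32/17 ≈ 1.8824.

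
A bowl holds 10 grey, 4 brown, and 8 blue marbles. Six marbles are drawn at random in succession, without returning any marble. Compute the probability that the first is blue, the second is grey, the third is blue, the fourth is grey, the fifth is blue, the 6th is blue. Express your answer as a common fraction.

10/3553

Multiply the conditional probability of each draw in order, without replacement, so each draw removes one from its color and from the total.
P = (8/22) · (10/21) · (7/20) · (9/19) · (6/18) · (5/17) = 10/3553 ≈ 0.0028.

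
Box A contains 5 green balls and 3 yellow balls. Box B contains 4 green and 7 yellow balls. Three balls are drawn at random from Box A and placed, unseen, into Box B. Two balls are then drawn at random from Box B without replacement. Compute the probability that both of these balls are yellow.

1635/5096

Condition on how many of the transferred balls are yellow (from Box A: 3 yellow of 8; then Box B has 14 total).
  0 yellow: C(3,0)C(5,3)/C(8,3) = 5/28; then P = C(7,2)/C(14,2) = 3/13
  1 yellow: C(3,1)C(5,2)/C(8,3) = 15/28; then P = C(8,2)/C(14,2) = 4/13
  2 yellow: C(3,2)C(5,1)/C(8,3) = 15/56; then P = C(9,2)/C(14,2) = 36/91
  3 yellow: C(3,3)C(5,0)/C(8,3) = 1/56; then P = C(10,2)/C(14,2) = 45/91
P(both yellow) = 1635/5096 ≈ 0.3208.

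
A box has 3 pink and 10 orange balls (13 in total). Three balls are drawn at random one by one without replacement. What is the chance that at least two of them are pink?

31/286

Sum the hypergeometric tail for j = 2,…,3 pink balls.
Favorable = C(3,2)·C(10,1) + C(3,3)·C(10,0) = 31; total = C(13,3) = 286.
P = 31/286 = 31/286 ≈ 0.1084.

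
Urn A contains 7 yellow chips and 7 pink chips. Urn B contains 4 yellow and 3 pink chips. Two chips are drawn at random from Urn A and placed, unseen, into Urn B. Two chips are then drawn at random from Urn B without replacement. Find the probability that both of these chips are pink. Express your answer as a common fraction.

9/52

Condition on how many of the transferred chips are pink (from Urn A: 7 pink of 14; then Urn B has 9 total).
  0 pink: C(7,0)C(7,2)/C(14,2) = 3/13; then P = C(3,2)/C(9,2) = 1/12
  1 pink: C(7,1)C(7,1)/C(14,2) = 7/13; then P = C(4,2)/C(9,2) = 1/6
  2 pink: C(7,2)C(7,0)/C(14,2) = 3/13; then P = C(5,2)/C(9,2) = 5/18
P(both pink) = 9/52 ≈ 0.1731.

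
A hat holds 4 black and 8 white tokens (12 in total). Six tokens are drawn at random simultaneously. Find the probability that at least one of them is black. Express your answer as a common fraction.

Use the complement: P(at least one black) = 1 − P(no black).
P(none) = C(8,6)/C(12,6) = 28/924.
So P = 1 − 28/924 = 32/33 ≈ 0.9697.

32/33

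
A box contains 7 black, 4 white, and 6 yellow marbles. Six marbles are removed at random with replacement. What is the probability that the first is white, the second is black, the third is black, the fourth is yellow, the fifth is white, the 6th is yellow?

Multiply the conditional probability of each draw in order, with replacement (the composition resets each draw).
P = (4/17) · (7/17) · (7/17) · (6/17) · (4/17) · (6/17) = 28224/24137569 ≈ 0.0012.

28224/24137569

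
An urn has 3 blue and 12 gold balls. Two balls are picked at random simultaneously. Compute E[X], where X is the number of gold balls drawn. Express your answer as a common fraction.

8/5

By linearity of expectation, E[X] = Σ P(draw i is gold); by symmetry each draw (even without replacement) has P(gold) = 12/15.
E[X] = 2 · 12/15 = 8/5 ≈ 1.6000.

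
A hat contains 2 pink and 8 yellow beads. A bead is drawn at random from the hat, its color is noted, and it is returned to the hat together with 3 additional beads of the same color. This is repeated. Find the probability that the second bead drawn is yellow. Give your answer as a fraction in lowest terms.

Condition on the first draw. If first is yellow (prob 8/10), second-yellow has prob (11)/(13); if not (prob 2/10), it has prob 8/(13).
P = (8/10)·(11/13) + (2/10)·(8/13) = 4/5 ≈ 0.8000.

4/5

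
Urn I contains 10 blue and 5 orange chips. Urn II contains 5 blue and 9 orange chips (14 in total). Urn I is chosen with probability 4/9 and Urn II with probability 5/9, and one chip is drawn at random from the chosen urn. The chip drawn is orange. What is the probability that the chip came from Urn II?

135/191

P(orange | Urn I) = 1/3; P(orange | Urn II) = 9/14.
P(orange) = 4/9·1/3 + 5/9·9/14 = 191/378.
By Bayes' rule, P(Urn II | orange) = 5/14 / 191/378 = 135/191 ≈ 0.7068.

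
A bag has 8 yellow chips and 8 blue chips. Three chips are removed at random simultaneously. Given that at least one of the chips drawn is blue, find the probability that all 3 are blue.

1/9

P(all 3 blue) = C(8,3)/C(16,3) = 1/10; P(at least one blue) = 1 − C(8,3)/C(16,3) = 9/10.
Since 'all 3 blue' ⊆ 'at least one blue', P(all 3 | at least one) = 1/10 / 9/10 = 1/9 ≈ 0.1111.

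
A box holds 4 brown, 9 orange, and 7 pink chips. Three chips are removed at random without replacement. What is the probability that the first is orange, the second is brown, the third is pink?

Multiply the conditional probability of each draw in order, without replacement, so each draw removes one from its color and from the total.
P = (9/20) · (4/19) · (7/18) = 7/190 ≈ 0.0368.

7/190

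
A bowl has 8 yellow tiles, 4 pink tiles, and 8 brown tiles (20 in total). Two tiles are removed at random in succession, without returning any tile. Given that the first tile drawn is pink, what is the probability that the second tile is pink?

After removing 1 pink, the bowl has 3 pink out of 19 remaining.
P(second is pink | given) = 3/19 ≈ 0.1579.

3/19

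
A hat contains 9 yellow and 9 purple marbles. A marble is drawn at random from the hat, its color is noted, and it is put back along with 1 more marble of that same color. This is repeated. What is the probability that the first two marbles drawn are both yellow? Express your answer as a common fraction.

After a yellow draw the hat holds 10 yellow out of 19.
P = (9/18)·(10/19) = 5/19 ≈ 0.2632.

5/19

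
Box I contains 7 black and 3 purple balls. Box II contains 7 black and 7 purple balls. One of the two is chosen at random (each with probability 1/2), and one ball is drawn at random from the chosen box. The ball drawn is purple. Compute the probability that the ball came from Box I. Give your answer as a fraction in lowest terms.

3/8

P(purple | Box I) = 3/10; P(purple | Box II) = 1/2.
P(purple) = 1/2·3/10 + 1/2·1/2 = 2/5.
By Bayes' rule, P(Box I | purple) = 3/20 / 2/5 = 3/8 ≈ 0.3750.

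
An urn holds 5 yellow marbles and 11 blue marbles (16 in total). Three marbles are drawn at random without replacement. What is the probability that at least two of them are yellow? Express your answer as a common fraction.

Sum the hypergeometric tail for j = 2,…,3 yellow marbles.
Favorable = C(5,2)·C(11,1) + C(5,3)·C(11,0) = 120; total = C(16,3) = 560.
P = 120/560 = 3/14 ≈ 0.2143.

3/14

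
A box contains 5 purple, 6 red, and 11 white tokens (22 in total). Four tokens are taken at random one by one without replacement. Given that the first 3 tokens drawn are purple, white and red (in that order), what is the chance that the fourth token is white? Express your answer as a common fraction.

10/19

After removing 1 purple, 1 red, 1 white, the box has 10 white out of 19 remaining.
P(fourth is white | given) = 10/19 ≈ 0.5263.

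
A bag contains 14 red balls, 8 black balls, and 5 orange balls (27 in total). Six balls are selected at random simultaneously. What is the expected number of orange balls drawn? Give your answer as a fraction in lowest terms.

By linearity of expectation, E[X] = Σ P(draw i is orange); by symmetry each draw (even without replacement) has P(orange) = 5/27.
E[X] = 6 · 5/27 = 10/9 ≈ 1.1111.

10/9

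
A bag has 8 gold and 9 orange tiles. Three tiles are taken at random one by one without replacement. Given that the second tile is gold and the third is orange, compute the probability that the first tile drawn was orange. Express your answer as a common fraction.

P(first=orange and the second tile is gold and the third is orange) = (9/17)·(8/16)·(8/15) = 12/85.
P(E) = Σ over first color = 21/170 + 12/85 = 9/34.
By Bayes, P(first=orange | E) = 12/85 / 9/34 = 8/15 ≈ 0.5333.

8/15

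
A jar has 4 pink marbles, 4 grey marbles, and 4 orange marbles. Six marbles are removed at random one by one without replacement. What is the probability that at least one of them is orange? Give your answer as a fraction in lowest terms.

32/33

Use the complement: P(at least one orange) = 1 − P(no orange).
P(none) = C(8,6)/C(12,6) = 28/924.
So P = 1 − 28/924 = 32/33 ≈ 0.9697.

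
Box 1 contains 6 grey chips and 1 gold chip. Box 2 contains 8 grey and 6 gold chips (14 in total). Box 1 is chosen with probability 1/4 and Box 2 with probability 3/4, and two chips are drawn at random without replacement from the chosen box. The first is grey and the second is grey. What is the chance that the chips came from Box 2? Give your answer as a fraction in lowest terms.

84/149

P(E | Box 1) = 5/7; P(E | Box 2) = 4/13.
P(E) = 1/4·5/7 + 3/4·4/13 = 149/364.
By Bayes' rule, P(Box 2 | E) = 3/13 / 149/364 = 84/149 ≈ 0.5638.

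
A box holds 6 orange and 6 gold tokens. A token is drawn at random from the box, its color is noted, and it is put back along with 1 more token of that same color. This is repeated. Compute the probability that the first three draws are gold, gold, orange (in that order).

Track the composition after each reinforcement of +1.
P = (6/12) · (7/13) · (6/14) = 3/26 ≈ 0.1154.

3/26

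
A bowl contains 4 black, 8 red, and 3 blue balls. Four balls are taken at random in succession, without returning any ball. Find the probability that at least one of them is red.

Use the complement: P(at least one red) = 1 − P(no red).
P(none) = C(7,4)/C(15,4) = 35/1365.
So P = 1 − 35/1365 = 38/39 ≈ 0.9744.

38/39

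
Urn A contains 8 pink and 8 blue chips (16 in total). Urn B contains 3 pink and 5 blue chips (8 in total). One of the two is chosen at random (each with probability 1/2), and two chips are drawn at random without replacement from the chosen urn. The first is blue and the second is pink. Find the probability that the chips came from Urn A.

P(E | Urn A) = 4/15; P(E | Urn B) = 15/56.
P(E) = 1/2·4/15 + 1/2·15/56 = 449/1680.
By Bayes' rule, P(Urn A | E) = 2/15 / 449/1680 = 224/449 ≈ 0.4989.

224/449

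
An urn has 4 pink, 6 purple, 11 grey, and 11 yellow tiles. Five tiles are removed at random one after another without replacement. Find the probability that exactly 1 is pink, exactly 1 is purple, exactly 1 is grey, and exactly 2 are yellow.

Unordered draws without replacement: count favorable combinations over C(32,5).
Favorable = C(4,1) · C(6,1) · C(11,1) · C(11,2) = 14520; total = C(32,5) = 201376.
P = 14520/201376 = 1815/25172 ≈ 0.0721.

1815/25172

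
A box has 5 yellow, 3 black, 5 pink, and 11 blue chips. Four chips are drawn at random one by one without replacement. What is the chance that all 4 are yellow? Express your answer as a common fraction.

5/10626

Unordered draws without replacement: count favorable combinations over C(24,4).
Favorable = C(5,4) · C(3,0) · C(5,0) · C(11,0) = 5; total = C(24,4) = 10626.
P = 5/10626 = 5/10626 ≈ 0.0005.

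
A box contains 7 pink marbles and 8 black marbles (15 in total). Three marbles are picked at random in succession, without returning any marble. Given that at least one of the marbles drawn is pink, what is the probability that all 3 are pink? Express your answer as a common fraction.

5/57

P(all 3 pink) = C(7,3)/C(15,3) = 1/13; P(at least one pink) = 1 − C(8,3)/C(15,3) = 57/65.
Since 'all 3 pink' ⊆ 'at least one pink', P(all 3 | at least one) = 1/13 / 57/65 = 5/57 ≈ 0.0877.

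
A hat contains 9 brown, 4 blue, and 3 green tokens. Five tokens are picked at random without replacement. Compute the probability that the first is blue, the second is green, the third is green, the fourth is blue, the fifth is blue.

Multiply the conditional probability of each draw in order, without replacement, so each draw removes one from its color and from the total.
P = (4/16) · (3/15) · (2/14) · (3/13) · (2/12) = 1/3640 ≈ 0.0003.

1/3640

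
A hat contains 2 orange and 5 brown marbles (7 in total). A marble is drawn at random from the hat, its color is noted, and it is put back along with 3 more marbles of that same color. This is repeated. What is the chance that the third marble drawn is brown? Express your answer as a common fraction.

Sum over the four possibilities for the first two draws (brown/not-brown each), tracking how the brown count and total change by +3 per draw.
P(third is brown) = 5/7 ≈ 0.7143. (In a Pólya urn every draw has the same marginal probability 5/7.)

5/7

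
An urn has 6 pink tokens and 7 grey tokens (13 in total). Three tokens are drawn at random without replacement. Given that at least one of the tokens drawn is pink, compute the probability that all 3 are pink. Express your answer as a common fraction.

P(all 3 pink) = C(6,3)/C(13,3) = 10/143; P(at least one pink) = 1 − C(7,3)/C(13,3) = 251/286.
Since 'all 3 pink' ⊆ 'at least one pink', P(all 3 | at least one) = 10/143 / 251/286 = 20/251 ≈ 0.0797.

20/251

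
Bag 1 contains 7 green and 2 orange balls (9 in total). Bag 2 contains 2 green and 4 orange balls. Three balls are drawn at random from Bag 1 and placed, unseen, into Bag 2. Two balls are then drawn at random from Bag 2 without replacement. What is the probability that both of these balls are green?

Condition on how many of the transferred balls are green (from Bag 1: 7 green of 9; then Bag 2 has 9 total).
  1 green: C(7,1)C(2,2)/C(9,3) = 1/12; then P = C(3,2)/C(9,2) = 1/12
  2 green: C(7,2)C(2,1)/C(9,3) = 1/2; then P = C(4,2)/C(9,2) = 1/6
  3 green: C(7,3)C(2,0)/C(9,3) = 5/12; then P = C(5,2)/C(9,2) = 5/18
P(both green) = 89/432 ≈ 0.2060.

89/432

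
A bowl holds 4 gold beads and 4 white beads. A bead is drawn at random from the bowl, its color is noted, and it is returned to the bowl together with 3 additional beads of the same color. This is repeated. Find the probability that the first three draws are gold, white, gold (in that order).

1/11

Track the composition after each reinforcement of +3.
P = (4/8) · (4/11) · (7/14) = 1/11 ≈ 0.0909.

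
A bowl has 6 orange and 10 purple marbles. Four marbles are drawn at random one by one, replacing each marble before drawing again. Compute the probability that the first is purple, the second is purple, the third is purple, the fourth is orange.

375/4096

Multiply the conditional probability of each draw in order, with replacement (the composition resets each draw).
P = (10/16) · (10/16) · (10/16) · (6/16) = 375/4096 ≈ 0.0916.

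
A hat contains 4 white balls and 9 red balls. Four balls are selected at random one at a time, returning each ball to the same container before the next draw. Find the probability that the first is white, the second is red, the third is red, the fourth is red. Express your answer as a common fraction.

Multiply the conditional probability of each draw in order, with replacement (the composition resets each draw).
P = (4/13) · (9/13) · (9/13) · (9/13) = 2916/28561 ≈ 0.1021.

2916/28561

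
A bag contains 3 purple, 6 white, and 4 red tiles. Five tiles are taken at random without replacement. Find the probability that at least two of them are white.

Sum the hypergeometric tail for j = 2,…,5 white tiles.
Favorable = C(6,2)·C(7,3) + C(6,3)·C(7,2) + C(6,4)·C(7,1) + C(6,5)·C(7,0) = 1056; total = C(13,5) = 1287.
P = 1056/1287 = 32/39 ≈ 0.8205.

32/39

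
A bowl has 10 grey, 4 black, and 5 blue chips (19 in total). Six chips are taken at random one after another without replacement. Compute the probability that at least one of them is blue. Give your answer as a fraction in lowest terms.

1149/1292

Use the complement: P(at least one blue) = 1 − P(no blue).
P(none) = C(14,6)/C(19,6) = 3003/27132.
So P = 1 − 3003/27132 = 1149/1292 ≈ 0.8893.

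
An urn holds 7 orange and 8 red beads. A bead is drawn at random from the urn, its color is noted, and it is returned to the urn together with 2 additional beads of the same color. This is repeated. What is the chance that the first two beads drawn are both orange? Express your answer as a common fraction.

21/85

After a orange draw the urn holds 9 orange out of 17.
P = (7/15)·(9/17) = 21/85 ≈ 0.2471.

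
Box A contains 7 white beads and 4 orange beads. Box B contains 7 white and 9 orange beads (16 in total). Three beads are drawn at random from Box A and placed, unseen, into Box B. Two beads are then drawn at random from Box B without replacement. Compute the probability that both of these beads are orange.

Condition on how many of the transferred beads are orange (from Box A: 4 orange of 11; then Box B has 19 total).
  0 orange: C(4,0)C(7,3)/C(11,3) = 7/33; then P = C(9,2)/C(19,2) = 4/19
  1 orange: C(4,1)C(7,2)/C(11,3) = 28/55; then P = C(10,2)/C(19,2) = 5/19
  2 orange: C(4,2)C(7,1)/C(11,3) = 14/55; then P = C(11,2)/C(19,2) = 55/171
  3 orange: C(4,3)C(7,0)/C(11,3) = 4/165; then P = C(12,2)/C(19,2) = 22/57
P(both orange) = 282/1045 ≈ 0.2699.

282/1045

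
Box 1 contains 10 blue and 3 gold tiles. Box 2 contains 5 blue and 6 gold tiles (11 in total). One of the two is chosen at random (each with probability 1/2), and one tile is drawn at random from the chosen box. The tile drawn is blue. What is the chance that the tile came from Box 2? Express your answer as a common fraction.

13/35

P(blue | Box 1) = 10/13; P(blue | Box 2) = 5/11.
P(blue) = 1/2·10/13 + 1/2·5/11 = 175/286.
By Bayes' rule, P(Box 2 | blue) = 5/22 / 175/286 = 13/35 ≈ 0.3714.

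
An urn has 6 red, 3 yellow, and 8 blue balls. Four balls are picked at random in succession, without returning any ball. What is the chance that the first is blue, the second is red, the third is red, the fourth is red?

Multiply the conditional probability of each draw in order, without replacement, so each draw removes one from its color and from the total.
P = (8/17) · (6/16) · (5/15) · (4/14) = 2/119 ≈ 0.0168.

2/119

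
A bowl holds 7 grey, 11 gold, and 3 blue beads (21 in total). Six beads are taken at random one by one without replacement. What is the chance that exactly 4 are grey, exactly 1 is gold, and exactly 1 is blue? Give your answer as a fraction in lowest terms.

Unordered draws without replacement: count favorable combinations over C(21,6).
Favorable = C(7,4) · C(11,1) · C(3,1) = 1155; total = C(21,6) = 54264.
P = 1155/54264 = 55/2584 ≈ 0.0213.

55/2584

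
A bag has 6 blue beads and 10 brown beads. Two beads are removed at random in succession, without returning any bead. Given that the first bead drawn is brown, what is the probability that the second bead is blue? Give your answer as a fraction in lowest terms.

After removing 1 brown, the bag has 6 blue out of 15 remaining.
P(second is blue | given) = 6/15 = 2/5 ≈ 0.4000.

2/5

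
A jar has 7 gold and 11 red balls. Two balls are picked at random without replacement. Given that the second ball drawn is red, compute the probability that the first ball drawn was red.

10/17

P(first=red and the second ball drawn is red) = (11/18)·(10/17) = 55/153.
P(the second ball drawn is red) = Σ over first color = 77/306 + 55/153 = 11/18.
By Bayes, P(first=red | the second ball drawn is red) = 55/153 / 11/18 = 10/17 ≈ 0.5882.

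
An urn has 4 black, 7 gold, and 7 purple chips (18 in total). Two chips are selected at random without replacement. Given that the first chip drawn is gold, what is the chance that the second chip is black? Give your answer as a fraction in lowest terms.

After removing 1 gold, the urn has 4 black out of 17 remaining.
P(second is black | given) = 4/17 ≈ 0.2353.

4/17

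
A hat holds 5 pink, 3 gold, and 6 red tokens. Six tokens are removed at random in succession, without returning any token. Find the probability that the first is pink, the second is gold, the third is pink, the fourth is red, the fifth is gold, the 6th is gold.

1/3003

Multiply the conditional probability of each draw in order, without replacement, so each draw removes one from its color and from the total.
P = (5/14) · (3/13) · (4/12) · (6/11) · (2/10) · (1/9) = 1/3003 ≈ 0.0003.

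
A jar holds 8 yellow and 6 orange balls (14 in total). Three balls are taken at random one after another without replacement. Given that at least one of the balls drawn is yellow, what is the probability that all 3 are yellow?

P(all 3 yellow) = C(8,3)/C(14,3) = 2/13; P(at least one yellow) = 1 − C(6,3)/C(14,3) = 86/91.
Since 'all 3 yellow' ⊆ 'at least one yellow', P(all 3 | at least one) = 2/13 / 86/91 = 7/43 ≈ 0.1628.

7/43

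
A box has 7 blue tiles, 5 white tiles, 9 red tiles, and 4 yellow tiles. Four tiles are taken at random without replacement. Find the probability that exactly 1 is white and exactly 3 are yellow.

Unordered draws without replacement: count favorable combinations over C(25,4).
Favorable = C(7,0) · C(5,1) · C(9,0) · C(4,3) = 20; total = C(25,4) = 12650.
P = 20/12650 = 2/1265 ≈ 0.0016.

2/1265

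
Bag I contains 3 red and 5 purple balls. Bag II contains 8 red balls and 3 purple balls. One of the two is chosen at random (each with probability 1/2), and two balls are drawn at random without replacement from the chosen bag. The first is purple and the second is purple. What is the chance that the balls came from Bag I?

P(E | Bag I) = 5/14; P(E | Bag II) = 3/55.
P(E) = 1/2·5/14 + 1/2·3/55 = 317/1540.
By Bayes' rule, P(Bag I | E) = 5/28 / 317/1540 = 275/317 ≈ 0.8675.

275/317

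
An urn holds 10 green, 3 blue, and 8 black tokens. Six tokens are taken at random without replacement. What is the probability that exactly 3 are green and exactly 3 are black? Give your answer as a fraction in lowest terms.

40/323

Unordered draws without replacement: count favorable combinations over C(21,6).
Favorable = C(10,3) · C(3,0) · C(8,3) = 6720; total = C(21,6) = 54264.
P = 6720/54264 = 40/323 ≈ 0.1238.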